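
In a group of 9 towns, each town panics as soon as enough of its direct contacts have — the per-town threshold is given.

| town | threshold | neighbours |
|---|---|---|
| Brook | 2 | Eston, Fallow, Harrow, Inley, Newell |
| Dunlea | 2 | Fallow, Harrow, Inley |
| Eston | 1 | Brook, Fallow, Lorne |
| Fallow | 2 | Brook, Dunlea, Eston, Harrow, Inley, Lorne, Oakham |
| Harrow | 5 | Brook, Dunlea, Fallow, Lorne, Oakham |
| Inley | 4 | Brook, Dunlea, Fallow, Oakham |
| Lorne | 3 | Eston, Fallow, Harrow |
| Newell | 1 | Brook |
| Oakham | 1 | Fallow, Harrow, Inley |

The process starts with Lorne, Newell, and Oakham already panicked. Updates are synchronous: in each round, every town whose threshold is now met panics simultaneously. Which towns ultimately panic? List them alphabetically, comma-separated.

Brook, Eston, Fallow, Lorne, Newell, Oakham

Round 1 — Lorne, Newell, Oakham panic (initial).
Round 2 — checking thresholds:
  Brook: 1 of 5 neighbours < 2, below threshold.
  Eston: 1 of 3 neighbours ≥ 1, panics.
  Fallow: 2 of 7 neighbours ≥ 2, panics.
  Harrow: 2 of 5 neighbours < 5, below threshold.
  Inley: 1 of 4 neighbours < 4, below threshold.
Round 3 — checking thresholds:
  Brook: 3 of 5 neighbours ≥ 2, panics.
  Dunlea: 1 of 3 neighbours < 2, below threshold.
  Harrow: 3 of 5 neighbours < 5, below threshold.
  Inley: 2 of 4 neighbours < 4, below threshold.
Round 4 — no new panics; cascade stops.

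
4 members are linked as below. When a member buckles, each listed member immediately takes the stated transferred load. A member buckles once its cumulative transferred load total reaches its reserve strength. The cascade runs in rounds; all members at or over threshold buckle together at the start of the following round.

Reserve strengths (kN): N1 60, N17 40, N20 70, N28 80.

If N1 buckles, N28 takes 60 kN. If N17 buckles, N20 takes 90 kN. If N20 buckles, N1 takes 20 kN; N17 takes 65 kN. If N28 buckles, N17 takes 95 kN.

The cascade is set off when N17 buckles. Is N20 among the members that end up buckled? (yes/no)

Round 1 — N17 buckles (initial).
  N20: +90 → 90 ≥ 70
Round 2 — N20 buckles.
  N1: +20 → 20 < 60
No further bucklings.

yes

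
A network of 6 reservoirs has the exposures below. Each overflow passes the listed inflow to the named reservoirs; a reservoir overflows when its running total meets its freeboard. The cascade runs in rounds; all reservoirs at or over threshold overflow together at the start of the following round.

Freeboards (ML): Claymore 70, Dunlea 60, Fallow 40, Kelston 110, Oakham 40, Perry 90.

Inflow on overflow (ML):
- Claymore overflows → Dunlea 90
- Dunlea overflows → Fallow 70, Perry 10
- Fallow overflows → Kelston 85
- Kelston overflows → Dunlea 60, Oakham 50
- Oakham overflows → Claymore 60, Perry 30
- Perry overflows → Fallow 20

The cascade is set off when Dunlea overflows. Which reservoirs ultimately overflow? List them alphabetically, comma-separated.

Round 1 — Dunlea overflows (initial).
  Fallow: +70 → 70 ≥ 40
  Perry: +10 → 10 < 90
Round 2 — Fallow overflows.
  Kelston: +85 → 85 < 110
No further overflows.

Dunlea, Fallow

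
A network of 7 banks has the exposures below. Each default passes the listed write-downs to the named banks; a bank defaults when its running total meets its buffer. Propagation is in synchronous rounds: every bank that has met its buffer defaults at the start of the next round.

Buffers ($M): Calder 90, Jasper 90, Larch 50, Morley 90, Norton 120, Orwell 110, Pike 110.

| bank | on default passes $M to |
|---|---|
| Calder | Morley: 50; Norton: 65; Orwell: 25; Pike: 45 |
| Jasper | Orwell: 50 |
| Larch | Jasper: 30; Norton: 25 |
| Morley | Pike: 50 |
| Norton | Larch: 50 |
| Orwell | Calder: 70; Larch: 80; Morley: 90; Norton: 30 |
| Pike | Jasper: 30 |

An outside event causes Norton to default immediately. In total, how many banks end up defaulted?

Round 1 — Norton defaults (initial).
  Larch: +50 → 50 ≥ 50
Round 2 — Larch defaults.
  Jasper: +30 → 30 < 90
No further defaults.

2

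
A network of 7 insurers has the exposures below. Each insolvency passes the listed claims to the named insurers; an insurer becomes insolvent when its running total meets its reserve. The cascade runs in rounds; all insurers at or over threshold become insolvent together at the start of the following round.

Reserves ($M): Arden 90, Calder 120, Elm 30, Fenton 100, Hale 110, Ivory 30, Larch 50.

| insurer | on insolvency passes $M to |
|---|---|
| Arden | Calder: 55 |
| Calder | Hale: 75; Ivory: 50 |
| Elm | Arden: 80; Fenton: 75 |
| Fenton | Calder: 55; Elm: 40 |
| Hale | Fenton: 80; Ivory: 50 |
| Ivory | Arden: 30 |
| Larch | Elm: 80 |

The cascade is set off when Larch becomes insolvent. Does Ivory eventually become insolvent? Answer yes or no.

Round 1 — Larch becomes insolvent (initial).
  Elm: +80 → 80 ≥ 30
Round 2 — Elm becomes insolvent.
  Arden: +80 → 80 < 90
  Fenton: +75 → 75 < 100
No further insolvencies.

no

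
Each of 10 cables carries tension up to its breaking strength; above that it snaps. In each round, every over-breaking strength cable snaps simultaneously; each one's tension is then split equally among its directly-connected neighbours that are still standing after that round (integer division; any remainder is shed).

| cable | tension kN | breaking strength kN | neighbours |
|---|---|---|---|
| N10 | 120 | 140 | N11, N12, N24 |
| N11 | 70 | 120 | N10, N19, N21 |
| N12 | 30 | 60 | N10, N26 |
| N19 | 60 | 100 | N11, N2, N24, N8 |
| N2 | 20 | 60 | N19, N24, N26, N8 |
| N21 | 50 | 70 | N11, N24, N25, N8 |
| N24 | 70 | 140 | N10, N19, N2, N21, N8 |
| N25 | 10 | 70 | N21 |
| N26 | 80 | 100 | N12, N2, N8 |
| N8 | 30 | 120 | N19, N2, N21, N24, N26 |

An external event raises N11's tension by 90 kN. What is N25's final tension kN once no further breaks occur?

Round 1 — N11 at 160 > 120. N11 snaps.
  N11 sheds 160 kN to N10, N19, N21: 53 each (1 lost).
    N10: 120+53 = 173 > 140
    N19: 60+53 = 113 > 100
    N21: 50+53 = 103 > 70
Round 2 — N10, N19, N21 snap.
  N10 sheds 173 kN to N12, N24: 86 each (1 lost).
    N12: 30+86 = 116 > 60
    N24: 70+86 = 156 > 140
  N19 sheds 113 kN to N2, N24, N8: 37 each (2 lost).
    N2: 20+37 = 57 ≤ 60
    N24: 156+37 = 193 > 140
    N8: 30+37 = 67 ≤ 120
  N21 sheds 103 kN to N24, N25, N8: 34 each (1 lost).
    N24: 193+34 = 227 > 140
    N25: 10+34 = 44 ≤ 70
    N8: 67+34 = 101 ≤ 120
Round 3 — N12, N24 snap.
  N12 sheds 116 kN to N26: 116 each.
    N26: 80+116 = 196 > 100
  N24 sheds 227 kN to N2, N8: 113 each (1 lost).
    N2: 57+113 = 170 > 60
    N8: 101+113 = 214 > 120
Round 4 — N2, N26, N8 snap.
  N2 sheds 170 kN: no online neighbours, lost.
  N26 sheds 196 kN: no online neighbours, lost.
  N8 sheds 214 kN: no online neighbours, lost.
No further breaks.

44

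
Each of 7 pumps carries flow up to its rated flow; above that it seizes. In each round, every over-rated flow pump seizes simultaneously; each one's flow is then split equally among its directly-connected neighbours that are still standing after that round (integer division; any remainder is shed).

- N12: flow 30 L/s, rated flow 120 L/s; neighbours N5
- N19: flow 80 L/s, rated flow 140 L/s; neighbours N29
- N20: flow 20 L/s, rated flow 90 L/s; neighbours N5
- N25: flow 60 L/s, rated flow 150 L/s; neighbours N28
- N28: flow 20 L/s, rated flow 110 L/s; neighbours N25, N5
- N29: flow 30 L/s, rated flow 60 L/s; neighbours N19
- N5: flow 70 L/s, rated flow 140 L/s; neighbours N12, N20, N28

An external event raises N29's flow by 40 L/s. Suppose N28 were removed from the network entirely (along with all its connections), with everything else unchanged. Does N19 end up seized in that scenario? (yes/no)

With N28 removed:
Round 1 — N29 at 70 > 60. N29 seizes.
  N29 sheds 70 L/s to N19: 70 each.
    N19: 80+70 = 150 > 140
Round 2 — N19 seizes.
  N19 sheds 150 L/s: no online neighbours, lost.
No further seizures.

yes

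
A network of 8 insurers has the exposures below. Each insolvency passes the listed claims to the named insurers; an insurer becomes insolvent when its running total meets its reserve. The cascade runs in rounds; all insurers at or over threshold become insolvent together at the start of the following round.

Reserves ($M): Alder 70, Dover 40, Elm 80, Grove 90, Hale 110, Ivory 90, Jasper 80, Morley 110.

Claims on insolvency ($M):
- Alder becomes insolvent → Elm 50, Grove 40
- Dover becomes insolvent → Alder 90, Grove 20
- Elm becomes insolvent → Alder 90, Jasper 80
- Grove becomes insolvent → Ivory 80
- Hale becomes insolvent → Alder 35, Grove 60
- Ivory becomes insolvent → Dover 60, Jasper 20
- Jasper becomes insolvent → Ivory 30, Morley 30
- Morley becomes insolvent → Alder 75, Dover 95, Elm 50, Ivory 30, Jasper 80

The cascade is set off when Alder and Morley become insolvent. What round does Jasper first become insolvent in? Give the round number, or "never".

2

Round 1 — Alder, Morley become insolvent (initial).
  Dover: +95 → 95 ≥ 40
  Elm: +50+50 → 100 ≥ 80
  Grove: +40 → 40 < 90
  Ivory: +30 → 30 < 90
  Jasper: +80 → 80 ≥ 80
Round 2 — Dover, Elm, Jasper become insolvent.
  Grove: +20 → 60 < 90
  Ivory: +30 → 60 < 90
No further insolvencies.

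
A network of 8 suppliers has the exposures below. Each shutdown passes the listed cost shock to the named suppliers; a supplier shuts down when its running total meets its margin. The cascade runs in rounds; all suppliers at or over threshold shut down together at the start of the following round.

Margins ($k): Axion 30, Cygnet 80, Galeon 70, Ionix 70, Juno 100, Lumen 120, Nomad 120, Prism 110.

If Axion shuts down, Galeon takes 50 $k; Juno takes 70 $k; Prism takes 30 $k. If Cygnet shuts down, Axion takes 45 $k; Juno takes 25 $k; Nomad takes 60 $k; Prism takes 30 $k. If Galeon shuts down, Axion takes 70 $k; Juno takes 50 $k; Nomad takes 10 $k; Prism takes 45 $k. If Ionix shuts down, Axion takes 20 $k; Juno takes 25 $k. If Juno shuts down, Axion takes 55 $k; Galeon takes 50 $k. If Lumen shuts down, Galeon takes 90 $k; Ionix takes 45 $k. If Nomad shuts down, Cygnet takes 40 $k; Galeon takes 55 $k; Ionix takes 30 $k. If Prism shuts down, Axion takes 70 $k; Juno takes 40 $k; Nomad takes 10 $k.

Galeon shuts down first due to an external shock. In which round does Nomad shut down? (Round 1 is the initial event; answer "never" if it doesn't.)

Round 1 — Galeon shuts down (initial).
  Axion: +70 → 70 ≥ 30
  Juno: +50 → 50 < 100
  Nomad: +10 → 10 < 120
  Prism: +45 → 45 < 110
Round 2 — Axion shuts down.
  Juno: +70 → 120 ≥ 100
  Prism: +30 → 75 < 110
Round 3 — Juno shuts down.
No further shutdowns.

never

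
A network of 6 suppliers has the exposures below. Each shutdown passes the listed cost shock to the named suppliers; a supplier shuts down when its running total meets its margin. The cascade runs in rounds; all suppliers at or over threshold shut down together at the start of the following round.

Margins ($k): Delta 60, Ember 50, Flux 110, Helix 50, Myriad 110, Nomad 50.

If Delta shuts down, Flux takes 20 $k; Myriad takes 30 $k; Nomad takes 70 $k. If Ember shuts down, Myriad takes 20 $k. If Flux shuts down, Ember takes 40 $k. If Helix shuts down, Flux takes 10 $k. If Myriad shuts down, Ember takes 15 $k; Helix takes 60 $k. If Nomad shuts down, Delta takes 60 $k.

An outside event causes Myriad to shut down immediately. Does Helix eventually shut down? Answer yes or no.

Round 1 — Myriad shuts down (initial).
  Ember: +15 → 15 < 50
  Helix: +60 → 60 ≥ 50
Round 2 — Helix shuts down.
  Flux: +10 → 10 < 110
No further shutdowns.

yes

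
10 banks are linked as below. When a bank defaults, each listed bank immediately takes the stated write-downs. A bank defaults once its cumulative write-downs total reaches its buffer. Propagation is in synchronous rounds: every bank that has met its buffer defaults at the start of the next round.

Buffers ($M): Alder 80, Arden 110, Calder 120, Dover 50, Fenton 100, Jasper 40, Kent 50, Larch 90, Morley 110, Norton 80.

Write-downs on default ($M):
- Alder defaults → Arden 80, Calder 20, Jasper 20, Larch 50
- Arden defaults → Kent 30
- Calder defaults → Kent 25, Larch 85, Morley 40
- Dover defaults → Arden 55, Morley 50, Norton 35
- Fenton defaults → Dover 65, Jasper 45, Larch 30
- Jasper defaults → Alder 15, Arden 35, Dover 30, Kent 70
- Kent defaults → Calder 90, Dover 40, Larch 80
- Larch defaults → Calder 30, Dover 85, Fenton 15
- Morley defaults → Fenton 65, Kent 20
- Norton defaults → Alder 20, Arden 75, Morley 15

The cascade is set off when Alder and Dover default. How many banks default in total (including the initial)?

Round 1 — Alder, Dover default (initial).
  Arden: +80+55 → 135 ≥ 110
  Calder: +20 → 20 < 120
  Jasper: +20 → 20 < 40
  Larch: +50 → 50 < 90
  Morley: +50 → 50 < 110
  Norton: +35 → 35 < 80
Round 2 — Arden defaults.
  Kent: +30 → 30 < 50
No further defaults.

3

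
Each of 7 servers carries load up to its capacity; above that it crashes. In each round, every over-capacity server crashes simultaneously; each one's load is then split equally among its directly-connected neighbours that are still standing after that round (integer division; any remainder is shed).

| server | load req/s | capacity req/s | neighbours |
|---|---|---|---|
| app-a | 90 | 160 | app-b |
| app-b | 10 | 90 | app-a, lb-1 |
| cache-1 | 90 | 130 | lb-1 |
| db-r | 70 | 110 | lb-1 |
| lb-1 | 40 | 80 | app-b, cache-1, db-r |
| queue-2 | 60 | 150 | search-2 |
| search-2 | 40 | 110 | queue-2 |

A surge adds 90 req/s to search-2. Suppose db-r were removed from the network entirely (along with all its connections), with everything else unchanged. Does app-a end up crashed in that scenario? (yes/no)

With db-r removed:
Round 1 — search-2 at 130 > 110. search-2 crashes.
  search-2 sheds 130 req/s to queue-2: 130 each.
    queue-2: 60+130 = 190 > 150
Round 2 — queue-2 crashes.
  queue-2 sheds 190 req/s: no online neighbours, lost.
No further crashes.

no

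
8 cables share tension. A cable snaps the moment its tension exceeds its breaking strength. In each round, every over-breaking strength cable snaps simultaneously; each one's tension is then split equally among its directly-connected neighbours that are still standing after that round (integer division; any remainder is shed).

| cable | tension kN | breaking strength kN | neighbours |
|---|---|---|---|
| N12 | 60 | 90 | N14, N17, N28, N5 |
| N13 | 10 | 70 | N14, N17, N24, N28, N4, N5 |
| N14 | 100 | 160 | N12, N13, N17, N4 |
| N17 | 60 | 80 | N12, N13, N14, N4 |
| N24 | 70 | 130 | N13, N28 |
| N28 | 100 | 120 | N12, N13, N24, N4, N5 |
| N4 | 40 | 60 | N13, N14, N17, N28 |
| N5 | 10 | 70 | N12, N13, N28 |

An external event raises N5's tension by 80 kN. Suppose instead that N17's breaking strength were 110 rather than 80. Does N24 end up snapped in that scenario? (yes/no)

With N17's breaking strength at 110:
Round 1 — N5 at 90 > 70. N5 snaps.
  N5 sheds 90 kN to N12, N13, N28: 30 each.
    N12: 60+30 = 90 ≤ 90
    N13: 10+30 = 40 ≤ 70
    N28: 100+30 = 130 > 120
Round 2 — N28 snaps.
  N28 sheds 130 kN to N12, N13, N24, N4: 32 each (2 lost).
    N12: 90+32 = 122 > 90
    N13: 40+32 = 72 > 70
    N24: 70+32 = 102 ≤ 130
    N4: 40+32 = 72 > 60
Round 3 — N12, N13, N4 snap.
  N12 sheds 122 kN to N14, N17: 61 each.
    N14: 100+61 = 161 > 160
    N17: 60+61 = 121 > 110
  N13 sheds 72 kN to N14, N17, N24: 24 each.
    N14: 161+24 = 185 > 160
    N17: 121+24 = 145 > 110
    N24: 102+24 = 126 ≤ 130
  N4 sheds 72 kN to N14, N17: 36 each.
    N14: 185+36 = 221 > 160
    N17: 145+36 = 181 > 110
Round 4 — N14, N17 snap.
  N14 sheds 221 kN: no online neighbours, lost.
  N17 sheds 181 kN: no online neighbours, lost.
No further breaks.

no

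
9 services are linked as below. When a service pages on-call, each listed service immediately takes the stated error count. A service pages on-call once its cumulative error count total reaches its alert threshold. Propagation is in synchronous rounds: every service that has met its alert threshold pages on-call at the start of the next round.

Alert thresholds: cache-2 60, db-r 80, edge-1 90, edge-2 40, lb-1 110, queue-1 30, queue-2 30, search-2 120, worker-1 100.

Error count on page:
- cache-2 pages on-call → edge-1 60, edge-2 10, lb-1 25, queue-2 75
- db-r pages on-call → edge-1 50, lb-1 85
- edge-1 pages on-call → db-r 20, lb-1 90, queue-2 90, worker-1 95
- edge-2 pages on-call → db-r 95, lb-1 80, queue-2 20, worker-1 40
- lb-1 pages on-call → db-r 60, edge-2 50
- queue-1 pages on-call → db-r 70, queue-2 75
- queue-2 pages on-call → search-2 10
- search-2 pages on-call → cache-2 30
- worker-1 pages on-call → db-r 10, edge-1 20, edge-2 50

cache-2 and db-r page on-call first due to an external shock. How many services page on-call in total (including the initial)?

7

Round 1 — cache-2, db-r page on-call (initial).
  edge-1: +60+50 → 110 ≥ 90
  edge-2: +10 → 10 < 40
  lb-1: +25+85 → 110 ≥ 110
  queue-2: +75 → 75 ≥ 30
Round 2 — edge-1, lb-1, queue-2 page on-call.
  edge-2: +50 → 60 ≥ 40
  search-2: +10 → 10 < 120
  worker-1: +95 → 95 < 100
Round 3 — edge-2 pages on-call.
  worker-1: +40 → 135 ≥ 100
Round 4 — worker-1 pages on-call.
No further pages.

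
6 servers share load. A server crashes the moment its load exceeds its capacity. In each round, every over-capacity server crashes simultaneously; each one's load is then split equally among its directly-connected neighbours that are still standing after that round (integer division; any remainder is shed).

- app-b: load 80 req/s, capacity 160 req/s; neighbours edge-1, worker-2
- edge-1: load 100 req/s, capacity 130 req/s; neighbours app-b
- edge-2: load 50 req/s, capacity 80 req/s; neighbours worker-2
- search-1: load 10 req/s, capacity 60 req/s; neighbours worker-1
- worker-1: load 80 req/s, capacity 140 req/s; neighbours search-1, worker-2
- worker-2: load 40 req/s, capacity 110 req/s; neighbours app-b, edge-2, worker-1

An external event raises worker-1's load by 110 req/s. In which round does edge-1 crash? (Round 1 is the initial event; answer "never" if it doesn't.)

Round 1 — worker-1 at 190 > 140. worker-1 crashes.
  worker-1 sheds 190 req/s to search-1, worker-2: 95 each.
    search-1: 10+95 = 105 > 60
    worker-2: 40+95 = 135 > 110
Round 2 — search-1, worker-2 crash.
  search-1 sheds 105 req/s: no online neighbours, lost.
  worker-2 sheds 135 req/s to app-b, edge-2: 67 each (1 lost).
    app-b: 80+67 = 147 ≤ 160
    edge-2: 50+67 = 117 > 80
Round 3 — edge-2 crashes.
  edge-2 sheds 117 req/s: no online neighbours, lost.
No further crashes.

never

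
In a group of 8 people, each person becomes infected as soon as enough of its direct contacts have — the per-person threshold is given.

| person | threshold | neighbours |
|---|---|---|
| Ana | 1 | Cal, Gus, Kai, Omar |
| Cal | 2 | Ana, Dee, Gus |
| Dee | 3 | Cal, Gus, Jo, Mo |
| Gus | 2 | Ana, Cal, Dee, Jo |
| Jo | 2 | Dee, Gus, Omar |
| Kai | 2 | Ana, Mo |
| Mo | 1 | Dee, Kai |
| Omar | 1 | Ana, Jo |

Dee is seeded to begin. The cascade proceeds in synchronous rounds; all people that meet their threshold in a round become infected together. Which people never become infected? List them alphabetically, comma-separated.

Ana, Cal, Gus, Jo, Kai, Omar

Round 1 — Dee becomes infected (initial).
Round 2 — checking thresholds:
  Cal: 1 of 3 neighbours < 2, holds.
  Gus: 1 of 4 neighbours < 2, holds.
  Jo: 1 of 3 neighbours < 2, holds.
  Mo: 1 of 2 neighbours ≥ 1, becomes infected.
Round 3 — no new infections; cascade stops.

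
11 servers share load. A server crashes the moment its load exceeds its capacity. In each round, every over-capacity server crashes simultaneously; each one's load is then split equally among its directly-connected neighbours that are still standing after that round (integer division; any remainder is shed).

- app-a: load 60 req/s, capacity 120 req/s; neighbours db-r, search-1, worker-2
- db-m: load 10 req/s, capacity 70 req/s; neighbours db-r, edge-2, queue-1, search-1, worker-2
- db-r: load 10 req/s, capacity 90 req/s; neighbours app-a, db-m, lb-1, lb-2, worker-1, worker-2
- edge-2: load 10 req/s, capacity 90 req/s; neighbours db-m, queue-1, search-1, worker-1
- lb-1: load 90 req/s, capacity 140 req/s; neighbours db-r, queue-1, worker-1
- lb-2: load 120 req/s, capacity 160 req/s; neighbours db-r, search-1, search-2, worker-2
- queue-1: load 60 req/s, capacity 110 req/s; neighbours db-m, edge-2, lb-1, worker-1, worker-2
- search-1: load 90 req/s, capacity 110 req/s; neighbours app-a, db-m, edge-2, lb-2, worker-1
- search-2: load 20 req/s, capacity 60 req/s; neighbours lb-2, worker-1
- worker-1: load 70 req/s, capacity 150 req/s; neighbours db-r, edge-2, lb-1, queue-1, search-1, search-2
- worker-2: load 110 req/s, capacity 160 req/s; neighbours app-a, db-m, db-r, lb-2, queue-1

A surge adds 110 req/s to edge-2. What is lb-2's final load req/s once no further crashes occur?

Round 1 — edge-2 at 120 > 90. edge-2 crashes.
  edge-2 sheds 120 req/s to db-m, queue-1, search-1, worker-1: 30 each.
    db-m: 10+30 = 40 ≤ 70
    queue-1: 60+30 = 90 ≤ 110
    search-1: 90+30 = 120 > 110
    worker-1: 70+30 = 100 ≤ 150
Round 2 — search-1 crashes.
  search-1 sheds 120 req/s to app-a, db-m, lb-2, worker-1: 30 each.
    app-a: 60+30 = 90 ≤ 120
    db-m: 40+30 = 70 ≤ 70
    lb-2: 120+30 = 150 ≤ 160
    worker-1: 100+30 = 130 ≤ 150
No further crashes.

150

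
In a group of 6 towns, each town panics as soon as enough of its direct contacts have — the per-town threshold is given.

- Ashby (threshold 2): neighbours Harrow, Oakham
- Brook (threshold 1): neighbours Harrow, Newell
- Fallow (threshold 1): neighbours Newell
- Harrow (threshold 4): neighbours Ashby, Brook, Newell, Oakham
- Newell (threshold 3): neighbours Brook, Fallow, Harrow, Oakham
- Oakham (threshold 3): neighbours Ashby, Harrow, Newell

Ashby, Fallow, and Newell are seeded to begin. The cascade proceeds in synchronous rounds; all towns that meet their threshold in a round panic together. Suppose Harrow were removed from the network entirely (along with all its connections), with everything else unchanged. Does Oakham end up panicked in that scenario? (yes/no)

no

With Harrow removed:
Round 1 — Ashby, Fallow, Newell panic (initial).
Round 2 — checking thresholds:
  Brook: 1 of 1 neighbours ≥ 1, panics.
  Oakham: 2 of 2 neighbours < 3, holds.
Round 3 — no new panics; cascade stops.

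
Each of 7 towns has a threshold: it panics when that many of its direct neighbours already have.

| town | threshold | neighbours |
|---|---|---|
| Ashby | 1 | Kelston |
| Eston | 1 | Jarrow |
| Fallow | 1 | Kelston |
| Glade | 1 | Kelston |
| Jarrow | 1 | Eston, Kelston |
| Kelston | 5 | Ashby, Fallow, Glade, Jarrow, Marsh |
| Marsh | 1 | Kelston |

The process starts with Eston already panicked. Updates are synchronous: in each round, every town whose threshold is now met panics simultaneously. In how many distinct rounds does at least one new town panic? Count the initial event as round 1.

2

Round 1 — Eston panics (initial).
Round 2 — checking thresholds:
  Jarrow: 1 of 2 neighbours ≥ 1, panics.
Round 3 — no new panics; cascade stops.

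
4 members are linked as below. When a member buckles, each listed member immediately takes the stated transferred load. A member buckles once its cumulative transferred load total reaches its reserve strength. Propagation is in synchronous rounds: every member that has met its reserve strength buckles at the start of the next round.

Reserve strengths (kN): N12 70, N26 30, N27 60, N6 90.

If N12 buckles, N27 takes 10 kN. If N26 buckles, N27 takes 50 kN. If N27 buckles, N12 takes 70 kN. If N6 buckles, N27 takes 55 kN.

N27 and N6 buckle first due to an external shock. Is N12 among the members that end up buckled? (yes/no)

Round 1 — N27, N6 buckle (initial).
  N12: +70 → 70 ≥ 70
Round 2 — N12 buckles.
No further bucklings.

yes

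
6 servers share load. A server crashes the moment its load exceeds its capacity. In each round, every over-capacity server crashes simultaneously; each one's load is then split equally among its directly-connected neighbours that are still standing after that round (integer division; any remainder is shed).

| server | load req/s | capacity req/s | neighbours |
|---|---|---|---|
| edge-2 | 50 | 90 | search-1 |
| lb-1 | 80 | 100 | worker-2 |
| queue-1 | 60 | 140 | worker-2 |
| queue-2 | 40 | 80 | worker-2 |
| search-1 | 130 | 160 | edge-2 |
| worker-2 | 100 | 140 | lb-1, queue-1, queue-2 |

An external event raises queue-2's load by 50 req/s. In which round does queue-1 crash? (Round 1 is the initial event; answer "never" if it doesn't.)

Round 1 — queue-2 at 90 > 80. queue-2 crashes.
  queue-2 sheds 90 req/s to worker-2: 90 each.
    worker-2: 100+90 = 190 > 140
Round 2 — worker-2 crashes.
  worker-2 sheds 190 req/s to lb-1, queue-1: 95 each.
    lb-1: 80+95 = 175 > 100
    queue-1: 60+95 = 155 > 140
Round 3 — lb-1, queue-1 crash.
  lb-1 sheds 175 req/s: no online neighbours, lost.
  queue-1 sheds 155 req/s: no online neighbours, lost.
No further crashes.

3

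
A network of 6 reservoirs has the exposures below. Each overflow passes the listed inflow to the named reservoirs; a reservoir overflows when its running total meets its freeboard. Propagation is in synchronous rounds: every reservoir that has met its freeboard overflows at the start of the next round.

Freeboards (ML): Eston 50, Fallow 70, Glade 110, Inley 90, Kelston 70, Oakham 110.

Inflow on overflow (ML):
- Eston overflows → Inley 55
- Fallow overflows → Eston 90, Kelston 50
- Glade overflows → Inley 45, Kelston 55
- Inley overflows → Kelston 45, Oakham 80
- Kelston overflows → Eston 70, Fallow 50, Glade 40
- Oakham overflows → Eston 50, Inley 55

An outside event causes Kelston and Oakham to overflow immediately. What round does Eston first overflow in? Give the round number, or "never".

2

Round 1 — Kelston, Oakham overflow (initial).
  Eston: +70+50 → 120 ≥ 50
  Fallow: +50 → 50 < 70
  Glade: +40 → 40 < 110
  Inley: +55 → 55 < 90
Round 2 — Eston overflows.
  Inley: +55 → 110 ≥ 90
Round 3 — Inley overflows.
No further overflows.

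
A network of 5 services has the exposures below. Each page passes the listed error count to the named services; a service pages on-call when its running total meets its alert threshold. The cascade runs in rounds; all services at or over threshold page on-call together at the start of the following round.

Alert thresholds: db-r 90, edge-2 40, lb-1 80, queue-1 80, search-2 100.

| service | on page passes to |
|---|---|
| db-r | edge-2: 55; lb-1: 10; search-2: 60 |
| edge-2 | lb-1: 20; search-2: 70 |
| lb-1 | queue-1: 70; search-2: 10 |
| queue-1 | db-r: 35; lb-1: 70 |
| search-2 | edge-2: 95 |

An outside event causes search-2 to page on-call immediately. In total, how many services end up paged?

2

Round 1 — search-2 pages on-call (initial).
  edge-2: +95 → 95 ≥ 40
Round 2 — edge-2 pages on-call.
  lb-1: +20 → 20 < 80
No further pages.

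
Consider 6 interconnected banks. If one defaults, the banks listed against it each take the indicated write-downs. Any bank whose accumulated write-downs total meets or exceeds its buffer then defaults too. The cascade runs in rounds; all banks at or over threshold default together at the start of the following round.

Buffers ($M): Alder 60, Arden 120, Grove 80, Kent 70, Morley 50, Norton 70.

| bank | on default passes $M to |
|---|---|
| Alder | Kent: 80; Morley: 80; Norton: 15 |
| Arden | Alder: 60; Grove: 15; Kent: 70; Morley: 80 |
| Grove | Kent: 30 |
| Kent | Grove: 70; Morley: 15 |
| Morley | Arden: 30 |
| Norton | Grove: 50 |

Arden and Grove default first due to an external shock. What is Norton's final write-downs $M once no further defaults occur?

15

Round 1 — Arden, Grove default (initial).
  Alder: +60 → 60 ≥ 60
  Kent: +70+30 → 100 ≥ 70
  Morley: +80 → 80 ≥ 50
Round 2 — Alder, Kent, Morley default.
  Norton: +15 → 15 < 70
No further defaults.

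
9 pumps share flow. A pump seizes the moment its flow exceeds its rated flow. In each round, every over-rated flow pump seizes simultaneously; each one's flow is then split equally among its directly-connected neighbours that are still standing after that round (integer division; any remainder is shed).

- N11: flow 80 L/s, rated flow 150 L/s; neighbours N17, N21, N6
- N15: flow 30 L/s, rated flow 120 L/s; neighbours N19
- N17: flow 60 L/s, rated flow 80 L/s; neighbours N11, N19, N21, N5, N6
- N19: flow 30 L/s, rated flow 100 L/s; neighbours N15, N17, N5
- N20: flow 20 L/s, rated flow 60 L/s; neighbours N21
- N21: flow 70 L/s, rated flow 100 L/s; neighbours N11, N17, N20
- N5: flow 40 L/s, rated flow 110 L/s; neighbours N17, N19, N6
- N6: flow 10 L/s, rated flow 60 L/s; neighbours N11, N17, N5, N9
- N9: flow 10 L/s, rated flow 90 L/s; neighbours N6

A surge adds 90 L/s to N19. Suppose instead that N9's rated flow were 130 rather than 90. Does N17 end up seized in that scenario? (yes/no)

With N9's rated flow at 130:
Round 1 — N19 at 120 > 100. N19 seizes.
  N19 sheds 120 L/s to N15, N17, N5: 40 each.
    N15: 30+40 = 70 ≤ 120
    N17: 60+40 = 100 > 80
    N5: 40+40 = 80 ≤ 110
Round 2 — N17 seizes.
  N17 sheds 100 L/s to N11, N21, N5, N6: 25 each.
    N11: 80+25 = 105 ≤ 150
    N21: 70+25 = 95 ≤ 100
    N5: 80+25 = 105 ≤ 110
    N6: 10+25 = 35 ≤ 60
No further seizures.

yes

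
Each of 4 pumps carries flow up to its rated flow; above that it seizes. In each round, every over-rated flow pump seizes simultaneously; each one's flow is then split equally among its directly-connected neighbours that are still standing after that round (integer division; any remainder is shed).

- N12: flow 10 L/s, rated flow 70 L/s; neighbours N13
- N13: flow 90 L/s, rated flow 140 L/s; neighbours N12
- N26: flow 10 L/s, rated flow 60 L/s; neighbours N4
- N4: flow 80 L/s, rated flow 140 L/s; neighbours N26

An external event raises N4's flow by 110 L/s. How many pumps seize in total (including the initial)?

Round 1 — N4 at 190 > 140. N4 seizes.
  N4 sheds 190 L/s to N26: 190 each.
    N26: 10+190 = 200 > 60
Round 2 — N26 seizes.
  N26 sheds 200 L/s: no online neighbours, lost.
No further seizures.

2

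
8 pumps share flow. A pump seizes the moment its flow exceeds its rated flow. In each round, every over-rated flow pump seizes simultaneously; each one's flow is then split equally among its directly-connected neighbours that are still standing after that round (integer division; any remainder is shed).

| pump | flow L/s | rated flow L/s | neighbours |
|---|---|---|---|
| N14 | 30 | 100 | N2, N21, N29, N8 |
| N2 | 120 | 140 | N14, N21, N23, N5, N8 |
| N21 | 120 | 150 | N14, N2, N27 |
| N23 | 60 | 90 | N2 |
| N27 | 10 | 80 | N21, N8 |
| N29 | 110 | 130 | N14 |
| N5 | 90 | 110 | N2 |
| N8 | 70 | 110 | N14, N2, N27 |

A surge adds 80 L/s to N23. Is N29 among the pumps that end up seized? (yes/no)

yes

Round 1 — N23 at 140 > 90. N23 seizes.
  N23 sheds 140 L/s to N2: 140 each.
    N2: 120+140 = 260 > 140
Round 2 — N2 seizes.
  N2 sheds 260 L/s to N14, N21, N5, N8: 65 each.
    N14: 30+65 = 95 ≤ 100
    N21: 120+65 = 185 > 150
    N5: 90+65 = 155 > 110
    N8: 70+65 = 135 > 110
Round 3 — N21, N5, N8 seize.
  N21 sheds 185 L/s to N14, N27: 92 each (1 lost).
    N14: 95+92 = 187 > 100
    N27: 10+92 = 102 > 80
  N5 sheds 155 L/s: no online neighbours, lost.
  N8 sheds 135 L/s to N14, N27: 67 each (1 lost).
    N14: 187+67 = 254 > 100
    N27: 102+67 = 169 > 80
Round 4 — N14, N27 seize.
  N14 sheds 254 L/s to N29: 254 each.
    N29: 110+254 = 364 > 130
  N27 sheds 169 L/s: no online neighbours, lost.
Round 5 — N29 seizes.
  N29 sheds 364 L/s: no online neighbours, lost.
No further seizures.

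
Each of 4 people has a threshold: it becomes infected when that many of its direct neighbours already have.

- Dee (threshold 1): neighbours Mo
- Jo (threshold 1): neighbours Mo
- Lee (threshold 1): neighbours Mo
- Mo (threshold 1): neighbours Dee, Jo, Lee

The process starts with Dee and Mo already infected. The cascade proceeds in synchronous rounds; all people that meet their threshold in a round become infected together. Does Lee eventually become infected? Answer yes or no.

Round 1 — Dee, Mo become infected (initial).
Round 2 — checking thresholds:
  Jo: 1 of 1 neighbours ≥ 1, becomes infected.
  Lee: 1 of 1 neighbours ≥ 1, becomes infected.
Round 3 — no new infections; cascade stops.

yes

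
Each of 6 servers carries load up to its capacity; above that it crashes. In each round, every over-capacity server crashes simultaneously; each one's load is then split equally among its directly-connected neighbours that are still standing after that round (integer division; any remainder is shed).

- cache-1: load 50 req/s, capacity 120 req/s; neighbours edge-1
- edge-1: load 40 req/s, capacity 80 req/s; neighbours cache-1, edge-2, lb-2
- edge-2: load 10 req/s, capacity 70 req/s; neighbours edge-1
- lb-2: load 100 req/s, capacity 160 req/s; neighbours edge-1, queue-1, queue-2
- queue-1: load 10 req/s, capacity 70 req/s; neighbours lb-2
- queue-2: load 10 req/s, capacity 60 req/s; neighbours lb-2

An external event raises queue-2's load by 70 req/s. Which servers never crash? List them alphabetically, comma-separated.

cache-1

Round 1 — queue-2 at 80 > 60. queue-2 crashes.
  queue-2 sheds 80 req/s to lb-2: 80 each.
    lb-2: 100+80 = 180 > 160
Round 2 — lb-2 crashes.
  lb-2 sheds 180 req/s to edge-1, queue-1: 90 each.
    edge-1: 40+90 = 130 > 80
    queue-1: 10+90 = 100 > 70
Round 3 — edge-1, queue-1 crash.
  edge-1 sheds 130 req/s to cache-1, edge-2: 65 each.
    cache-1: 50+65 = 115 ≤ 120
    edge-2: 10+65 = 75 > 70
  queue-1 sheds 100 req/s: no online neighbours, lost.
Round 4 — edge-2 crashes.
  edge-2 sheds 75 req/s: no online neighbours, lost.
No further crashes.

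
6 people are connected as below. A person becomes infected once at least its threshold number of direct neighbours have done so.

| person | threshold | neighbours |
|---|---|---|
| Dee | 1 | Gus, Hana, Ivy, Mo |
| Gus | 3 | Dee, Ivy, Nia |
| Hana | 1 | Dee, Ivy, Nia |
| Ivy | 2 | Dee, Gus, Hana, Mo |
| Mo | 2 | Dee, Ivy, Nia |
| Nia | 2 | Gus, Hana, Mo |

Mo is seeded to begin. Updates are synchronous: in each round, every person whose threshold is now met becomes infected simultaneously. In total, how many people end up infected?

6

Round 1 — Mo becomes infected (initial).
Round 2 — checking thresholds:
  Dee: 1 of 4 neighbours ≥ 1, becomes infected.
  Ivy: 1 of 4 neighbours < 2, below threshold.
  Nia: 1 of 3 neighbours < 2, below threshold.
Round 3 — checking thresholds:
  Gus: 1 of 3 neighbours < 3, below threshold.
  Hana: 1 of 3 neighbours ≥ 1, becomes infected.
  Ivy: 2 of 4 neighbours ≥ 2, becomes infected.
  Nia: 1 of 3 neighbours < 2, below threshold.
Round 4 — checking thresholds:
  Gus: 2 of 3 neighbours < 3, below threshold.
  Nia: 2 of 3 neighbours ≥ 2, becomes infected.
Round 5 — checking thresholds:
  Gus: 3 of 3 neighbours ≥ 3, becomes infected.
Round 6 — no new infections; cascade stops.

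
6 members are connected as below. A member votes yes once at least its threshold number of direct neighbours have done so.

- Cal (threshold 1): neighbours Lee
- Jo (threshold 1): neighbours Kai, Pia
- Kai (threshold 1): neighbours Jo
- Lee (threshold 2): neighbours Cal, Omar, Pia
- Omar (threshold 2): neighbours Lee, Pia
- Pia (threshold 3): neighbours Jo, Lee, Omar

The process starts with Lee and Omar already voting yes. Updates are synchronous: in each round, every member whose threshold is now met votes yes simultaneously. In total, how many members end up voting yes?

Round 1 — Lee, Omar vote yes (initial).
Round 2 — checking thresholds:
  Cal: 1 of 1 neighbours ≥ 1, votes yes.
  Pia: 2 of 3 neighbours < 3, holds.
Round 3 — no new yes votes; cascade stops.

3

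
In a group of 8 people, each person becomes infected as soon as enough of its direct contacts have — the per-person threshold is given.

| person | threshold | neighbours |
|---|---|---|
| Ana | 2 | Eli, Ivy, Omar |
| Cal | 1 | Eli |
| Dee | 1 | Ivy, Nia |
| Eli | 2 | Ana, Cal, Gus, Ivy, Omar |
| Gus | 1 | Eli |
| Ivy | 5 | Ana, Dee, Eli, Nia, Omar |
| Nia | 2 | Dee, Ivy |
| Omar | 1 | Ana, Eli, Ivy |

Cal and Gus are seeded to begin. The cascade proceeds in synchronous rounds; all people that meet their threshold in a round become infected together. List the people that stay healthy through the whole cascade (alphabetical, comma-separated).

Dee, Ivy, Nia

Round 1 — Cal, Gus become infected (initial).
Round 2 — checking thresholds:
  Eli: 2 of 5 neighbours ≥ 2, becomes infected.
Round 3 — checking thresholds:
  Ana: 1 of 3 neighbours < 2, below threshold.
  Ivy: 1 of 5 neighbours < 5, below threshold.
  Omar: 1 of 3 neighbours ≥ 1, becomes infected.
Round 4 — checking thresholds:
  Ana: 2 of 3 neighbours ≥ 2, becomes infected.
  Ivy: 2 of 5 neighbours < 5, below threshold.
Round 5 — no new infections; cascade stops.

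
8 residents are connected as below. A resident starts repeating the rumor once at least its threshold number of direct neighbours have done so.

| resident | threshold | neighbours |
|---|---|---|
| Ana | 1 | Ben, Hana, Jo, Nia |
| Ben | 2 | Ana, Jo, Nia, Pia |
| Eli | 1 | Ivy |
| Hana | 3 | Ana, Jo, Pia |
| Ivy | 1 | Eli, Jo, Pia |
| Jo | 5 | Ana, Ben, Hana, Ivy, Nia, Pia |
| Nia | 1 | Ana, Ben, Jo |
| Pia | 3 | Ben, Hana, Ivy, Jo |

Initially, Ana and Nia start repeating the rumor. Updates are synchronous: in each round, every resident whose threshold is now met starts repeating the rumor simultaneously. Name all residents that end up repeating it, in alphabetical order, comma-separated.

Ana, Ben, Nia

Round 1 — Ana, Nia start repeating the rumor (initial).
Round 2 — checking thresholds:
  Ben: 2 of 4 neighbours ≥ 2, starts repeating the rumor.
  Hana: 1 of 3 neighbours < 3, not yet.
  Jo: 2 of 6 neighbours < 5, not yet.
Round 3 — no new spreads; cascade stops.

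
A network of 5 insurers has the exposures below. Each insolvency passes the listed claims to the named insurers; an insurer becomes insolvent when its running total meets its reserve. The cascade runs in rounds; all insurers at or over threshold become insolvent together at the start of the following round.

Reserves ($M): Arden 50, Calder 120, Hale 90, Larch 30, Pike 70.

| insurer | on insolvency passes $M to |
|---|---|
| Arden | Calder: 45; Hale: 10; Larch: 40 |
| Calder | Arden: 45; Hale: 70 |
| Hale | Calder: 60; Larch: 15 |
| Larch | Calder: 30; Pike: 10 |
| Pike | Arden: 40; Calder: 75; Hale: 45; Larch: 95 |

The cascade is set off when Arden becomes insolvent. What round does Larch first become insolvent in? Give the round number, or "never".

Round 1 — Arden becomes insolvent (initial).
  Calder: +45 → 45 < 120
  Hale: +10 → 10 < 90
  Larch: +40 → 40 ≥ 30
Round 2 — Larch becomes insolvent.
  Calder: +30 → 75 < 120
  Pike: +10 → 10 < 70
No further insolvencies.

2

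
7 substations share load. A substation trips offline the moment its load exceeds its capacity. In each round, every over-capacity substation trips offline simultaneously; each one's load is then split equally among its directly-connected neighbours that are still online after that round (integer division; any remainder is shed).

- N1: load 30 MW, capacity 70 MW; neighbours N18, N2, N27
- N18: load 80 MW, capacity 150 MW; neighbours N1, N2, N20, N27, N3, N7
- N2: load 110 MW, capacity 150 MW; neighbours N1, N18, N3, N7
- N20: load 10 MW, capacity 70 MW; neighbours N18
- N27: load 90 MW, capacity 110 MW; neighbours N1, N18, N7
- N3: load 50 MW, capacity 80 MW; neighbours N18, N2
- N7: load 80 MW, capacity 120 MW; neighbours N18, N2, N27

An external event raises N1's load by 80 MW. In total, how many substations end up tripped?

6

Round 1 — N1 at 110 > 70. N1 trips offline.
  N1 sheds 110 MW to N18, N2, N27: 36 each (2 lost).
    N18: 80+36 = 116 ≤ 150
    N2: 110+36 = 146 ≤ 150
    N27: 90+36 = 126 > 110
Round 2 — N27 trips offline.
  N27 sheds 126 MW to N18, N7: 63 each.
    N18: 116+63 = 179 > 150
    N7: 80+63 = 143 > 120
Round 3 — N18, N7 trip offline.
  N18 sheds 179 MW to N2, N20, N3: 59 each (2 lost).
    N2: 146+59 = 205 > 150
    N20: 10+59 = 69 ≤ 70
    N3: 50+59 = 109 > 80
  N7 sheds 143 MW to N2: 143 each.
    N2: 205+143 = 348 > 150
Round 4 — N2, N3 trip offline.
  N2 sheds 348 MW: no online neighbours, lost.
  N3 sheds 109 MW: no online neighbours, lost.
No further trips.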